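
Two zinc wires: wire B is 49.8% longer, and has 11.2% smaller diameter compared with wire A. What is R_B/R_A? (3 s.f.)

1.90

R ∝ L/d², so R_B/R_A = (1 + 49.8/100) × (1 − 11.2/100)⁻²
= 1.498 × 1.268 = 1.90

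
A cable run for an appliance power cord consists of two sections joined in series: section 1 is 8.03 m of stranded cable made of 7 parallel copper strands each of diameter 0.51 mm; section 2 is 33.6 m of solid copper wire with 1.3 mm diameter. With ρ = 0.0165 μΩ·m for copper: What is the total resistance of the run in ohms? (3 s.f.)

ρ = 0.0165 μΩ·m = 1.65×10^-8 Ω·m
Section 1: A_strand = π(2.5500e-04)² = 2.043e-07 m²; R₁ = ρL/(N·A_s) = (1.65×10^-8)(8.03)/(7×2.043e-07) = 0.09266 Ω
Section 2: A = π(d/2)² = π(6.5000e-04 m)² = 1.327e-06 m²
R₂ = (1.65×10^-8)(33.6)/(1.327e-06) = 0.4177 Ω
R = R₁ + R₂ = 0.510 Ω

0.510 Ω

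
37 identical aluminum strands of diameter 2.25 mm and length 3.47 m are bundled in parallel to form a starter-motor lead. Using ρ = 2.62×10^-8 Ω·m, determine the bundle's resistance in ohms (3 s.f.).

6.18×10^-4 Ω

A_strand = π(1.1250e-03 m)² = 3.976e-06 m²
R_strand = ρL/A = (2.62×10^-8)(3.47)/(3.976e-06) = 0.02287 Ω
R_total = R_strand/N = 0.02287/37 = 6.18×10^-4 Ω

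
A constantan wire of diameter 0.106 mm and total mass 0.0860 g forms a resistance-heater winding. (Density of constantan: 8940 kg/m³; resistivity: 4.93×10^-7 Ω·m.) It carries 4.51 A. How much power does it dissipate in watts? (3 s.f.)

A = π(d/2)² = π(5.3000e-05 m)² = 8.8247e-09 m²
L = m/(density·A) = 8.600×10^-5/(8940×8.8247e-09) = 1.09 m
R = ρL/A = (4.93×10^-7)(1.09)/(8.8247e-09) = 60.9 Ω
P = I²R = (4.51)² × 60.9 = 1240 W

1240 W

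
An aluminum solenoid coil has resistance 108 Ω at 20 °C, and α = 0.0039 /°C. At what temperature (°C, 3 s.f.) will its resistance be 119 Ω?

R = R₀(1 + α(T − T₀)) ⇒ T = T₀ + (R/R₀ − 1)/α
T = 20 + (119/108 − 1)/0.0039 = 20 + (0.1019)/0.0039 = 46.1 °C

46.1 °C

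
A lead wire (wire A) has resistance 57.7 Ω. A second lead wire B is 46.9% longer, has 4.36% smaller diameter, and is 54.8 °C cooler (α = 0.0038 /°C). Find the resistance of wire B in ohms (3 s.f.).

R ∝ ρL/d² with ρ ∝ (1+αΔT), so R_B/R_A = (1 + 46.9/100) × (1 − 4.36/100)⁻² × (1 − 0.0038×54.8)
= 1.469 × 1.093 × 0.7918 = 1.272
R_B = 1.272 × 57.7 = 73.4 Ω

73.4 Ω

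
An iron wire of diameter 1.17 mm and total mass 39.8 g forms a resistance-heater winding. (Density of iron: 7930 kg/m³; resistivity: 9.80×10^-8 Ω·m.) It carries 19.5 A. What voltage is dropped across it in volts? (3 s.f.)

A = π(d/2)² = π(5.8500e-04 m)² = 1.0751e-06 m²
L = m/(density·A) = 0.0398/(7930×1.0751e-06) = 4.668 m
R = ρL/A = (9.80×10^-8)(4.668)/(1.0751e-06) = 0.4255 Ω
V = IR = 19.5 × 0.4255 = 8.30 V

8.30 V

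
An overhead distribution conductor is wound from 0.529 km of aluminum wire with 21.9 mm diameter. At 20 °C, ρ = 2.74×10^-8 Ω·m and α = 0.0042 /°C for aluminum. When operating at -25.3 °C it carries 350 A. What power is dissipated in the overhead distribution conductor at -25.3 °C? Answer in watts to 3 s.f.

A = π(d/2)² = π(1.0950e-02 m)² = 3.767e-04 m²
R₍20₎ = ρL/A = (2.74×10^-8)(529)/(3.767e-04) = 0.03848 Ω
R₍-25.3₎ = R₍20₎(1 + αΔT) = 0.03848 × (1 + 0.0042×-45.3) = 0.03116 Ω
P = I²R = (350)² × 0.03116 = 3820 W

3820 W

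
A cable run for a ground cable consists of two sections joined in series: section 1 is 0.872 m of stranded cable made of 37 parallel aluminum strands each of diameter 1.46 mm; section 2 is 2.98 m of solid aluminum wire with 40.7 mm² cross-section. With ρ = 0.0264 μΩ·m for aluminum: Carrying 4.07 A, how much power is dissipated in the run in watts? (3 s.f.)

ρ = 0.0264 μΩ·m = 2.64×10^-8 Ω·m
Section 1: A_strand = π(7.3000e-04)² = 1.674e-06 m²; R₁ = ρL/(N·A_s) = (2.64×10^-8)(0.872)/(37×1.674e-06) = 3.716×10^-4 Ω
Section 2: A = 40.7 mm² = 4.070e-05 m²
R₂ = (2.64×10^-8)(2.98)/(4.070e-05) = 0.001933 Ω
R = R₁ + R₂ = 0.002305 Ω
P = I²R = (4.07)² × 0.002305 = 0.0382 W

0.0382 W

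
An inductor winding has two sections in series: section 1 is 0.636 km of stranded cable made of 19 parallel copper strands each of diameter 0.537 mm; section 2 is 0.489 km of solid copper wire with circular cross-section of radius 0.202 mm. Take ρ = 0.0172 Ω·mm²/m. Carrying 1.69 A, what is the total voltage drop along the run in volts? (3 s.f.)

ρ = 0.0172 Ω·mm²/m = 1.72×10^-8 Ω·m
Section 1: A_strand = π(2.6850e-04)² = 2.265e-07 m²; R₁ = ρL/(N·A_s) = (1.72×10^-8)(636)/(19×2.265e-07) = 2.542 Ω
Section 2: A = πr² = π(2.0200e-04 m)² = 1.282e-07 m²
R₂ = (1.72×10^-8)(489)/(1.282e-07) = 65.61 Ω
R = R₁ + R₂ = 68.15 Ω
V = IR = 1.69 × 68.15 = 115 V

115 V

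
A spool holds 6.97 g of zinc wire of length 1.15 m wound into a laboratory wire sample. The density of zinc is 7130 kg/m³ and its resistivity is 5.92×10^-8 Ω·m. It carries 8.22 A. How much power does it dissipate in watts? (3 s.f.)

A = m/(density·L) = 0.00697/(7130×1.15) = 8.5005e-07 m²
R = ρL/A = (5.92×10^-8)(1.15)/(8.5005e-07) = 0.08009 Ω
P = I²R = (8.22)² × 0.08009 = 5.41 W

5.41 W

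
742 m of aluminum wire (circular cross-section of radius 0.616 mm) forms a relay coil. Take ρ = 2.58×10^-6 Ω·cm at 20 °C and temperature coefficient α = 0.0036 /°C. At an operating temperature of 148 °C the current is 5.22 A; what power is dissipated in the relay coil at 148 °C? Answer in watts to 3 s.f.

ρ = 2.58×10^-6 Ω·cm = 2.58×10^-8 Ω·m
A = πr² = π(6.1600e-04 m)² = 1.192e-06 m²
R₍20₎ = ρL/A = (2.58×10^-8)(742)/(1.192e-06) = 16.06 Ω
R₍148₎ = R₍20₎(1 + αΔT) = 16.06 × (1 + 0.0036×128) = 23.46 Ω
P = I²R = (5.22)² × 23.46 = 639 W

639 W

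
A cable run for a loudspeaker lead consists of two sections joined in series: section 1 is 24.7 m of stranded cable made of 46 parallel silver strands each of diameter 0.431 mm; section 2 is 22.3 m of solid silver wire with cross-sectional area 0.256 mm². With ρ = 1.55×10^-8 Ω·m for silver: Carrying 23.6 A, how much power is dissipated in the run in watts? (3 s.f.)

784 W

Section 1: A_strand = π(2.1550e-04)² = 1.459e-07 m²; R₁ = ρL/(N·A_s) = (1.55×10^-8)(24.7)/(46×1.459e-07) = 0.05705 Ω
Section 2: A = 0.256 mm² = 2.560e-07 m²
R₂ = (1.55×10^-8)(22.3)/(2.560e-07) = 1.35 Ω
R = R₁ + R₂ = 1.407 Ω
P = I²R = (23.6)² × 1.407 = 784 W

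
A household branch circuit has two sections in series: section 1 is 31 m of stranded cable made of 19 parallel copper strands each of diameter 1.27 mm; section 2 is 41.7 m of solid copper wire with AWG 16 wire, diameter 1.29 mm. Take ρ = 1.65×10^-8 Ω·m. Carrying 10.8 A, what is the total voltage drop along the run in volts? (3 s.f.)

Section 1: A_strand = π(6.3500e-04)² = 1.267e-06 m²; R₁ = ρL/(N·A_s) = (1.65×10^-8)(31)/(19×1.267e-06) = 0.02125 Ω
Section 2: A = π(1.29/2 mm)² = π(6.4500e-04 m)² = 1.307e-06 m²
R₂ = (1.65×10^-8)(41.7)/(1.307e-06) = 0.5264 Ω
R = R₁ + R₂ = 0.5477 Ω
V = IR = 10.8 × 0.5477 = 5.92 V

5.92 V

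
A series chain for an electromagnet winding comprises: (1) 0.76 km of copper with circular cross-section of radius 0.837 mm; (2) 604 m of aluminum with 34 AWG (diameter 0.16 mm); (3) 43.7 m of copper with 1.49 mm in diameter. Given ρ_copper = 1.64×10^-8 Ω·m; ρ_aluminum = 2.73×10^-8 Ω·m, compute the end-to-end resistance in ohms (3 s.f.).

826 Ω

Seg 1: A = πr² = π(8.3700e-04 m)² = 2.201e-06 m²
R_1 = (1.64×10^-8)(760)/(2.201e-06) = 5.663 Ω
Seg 2: A = π(0.16/2 mm)² = π(8.0000e-05 m)² = 2.011e-08 m²
R_2 = (2.73×10^-8)(604)/(2.011e-08) = 820.1 Ω
Seg 3: A = π(d/2)² = π(7.4500e-04 m)² = 1.744e-06 m²
R_3 = (1.64×10^-8)(43.7)/(1.744e-06) = 0.411 Ω
R_total = R_1 + R_2 + R_3 = 826 Ω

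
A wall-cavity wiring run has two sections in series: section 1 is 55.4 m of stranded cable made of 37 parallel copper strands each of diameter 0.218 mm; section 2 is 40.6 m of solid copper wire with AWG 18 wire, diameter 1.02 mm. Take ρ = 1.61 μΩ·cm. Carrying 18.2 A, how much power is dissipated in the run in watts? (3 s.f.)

ρ = 1.61 μΩ·cm = 1.61×10^-8 Ω·m
Section 1: A_strand = π(1.0900e-04)² = 3.733e-08 m²; R₁ = ρL/(N·A_s) = (1.61×10^-8)(55.4)/(37×3.733e-08) = 0.6458 Ω
Section 2: A = π(1.02/2 mm)² = π(5.1000e-04 m)² = 8.171e-07 m²
R₂ = (1.61×10^-8)(40.6)/(8.171e-07) = 0.7999 Ω
R = R₁ + R₂ = 1.446 Ω
P = I²R = (18.2)² × 1.446 = 479 W

479 W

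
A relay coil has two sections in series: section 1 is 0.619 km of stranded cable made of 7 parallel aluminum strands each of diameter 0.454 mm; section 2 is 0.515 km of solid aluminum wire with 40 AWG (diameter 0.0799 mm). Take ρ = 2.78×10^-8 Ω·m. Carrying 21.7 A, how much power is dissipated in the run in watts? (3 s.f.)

1.35×10^6 W

Section 1: A_strand = π(2.2700e-04)² = 1.619e-07 m²; R₁ = ρL/(N·A_s) = (2.78×10^-8)(619)/(7×1.619e-07) = 15.19 Ω
Section 2: A = π(0.0799/2 mm)² = π(3.9950e-05 m)² = 5.014e-09 m²
R₂ = (2.78×10^-8)(515)/(5.014e-09) = 2855 Ω
R = R₁ + R₂ = 2871 Ω
P = I²R = (21.7)² × 2871 = 1.35×10^6 W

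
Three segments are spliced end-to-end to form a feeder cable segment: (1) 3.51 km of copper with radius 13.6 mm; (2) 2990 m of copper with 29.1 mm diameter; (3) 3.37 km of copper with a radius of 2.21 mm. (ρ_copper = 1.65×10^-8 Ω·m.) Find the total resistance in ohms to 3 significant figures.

Seg 1: A = πr² = π(1.3600e-02 m)² = 5.811e-04 m²
R_1 = (1.65×10^-8)(3510)/(5.811e-04) = 0.09967 Ω
Seg 2: A = π(d/2)² = π(1.4550e-02 m)² = 6.651e-04 m²
R_2 = (1.65×10^-8)(2990)/(6.651e-04) = 0.07418 Ω
Seg 3: A = πr² = π(2.2100e-03 m)² = 1.534e-05 m²
R_3 = (1.65×10^-8)(3370)/(1.534e-05) = 3.624 Ω
R_total = R_1 + R_2 + R_3 = 3.80 Ω

3.80 Ω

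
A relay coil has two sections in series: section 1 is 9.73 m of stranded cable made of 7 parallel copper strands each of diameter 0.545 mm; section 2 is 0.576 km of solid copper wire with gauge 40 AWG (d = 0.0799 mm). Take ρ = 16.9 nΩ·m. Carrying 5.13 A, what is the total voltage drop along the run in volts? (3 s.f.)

ρ = 16.9 nΩ·m = 1.69×10^-8 Ω·m
Section 1: A_strand = π(2.7250e-04)² = 2.333e-07 m²; R₁ = ρL/(N·A_s) = (1.69×10^-8)(9.73)/(7×2.333e-07) = 0.1007 Ω
Section 2: A = π(0.0799/2 mm)² = π(3.9950e-05 m)² = 5.014e-09 m²
R₂ = (1.69×10^-8)(576)/(5.014e-09) = 1941 Ω
R = R₁ + R₂ = 1942 Ω
V = IR = 5.13 × 1942 = 9960 V

9960 V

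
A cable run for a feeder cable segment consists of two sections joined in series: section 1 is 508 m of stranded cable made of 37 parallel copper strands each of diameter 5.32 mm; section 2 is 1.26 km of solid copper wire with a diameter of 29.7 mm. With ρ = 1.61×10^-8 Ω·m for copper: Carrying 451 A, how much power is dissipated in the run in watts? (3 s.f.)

Section 1: A_strand = π(2.6600e-03)² = 2.223e-05 m²; R₁ = ρL/(N·A_s) = (1.61×10^-8)(508)/(37×2.223e-05) = 0.009944 Ω
Section 2: A = π(d/2)² = π(1.4850e-02 m)² = 6.928e-04 m²
R₂ = (1.61×10^-8)(1260)/(6.928e-04) = 0.02928 Ω
R = R₁ + R₂ = 0.03923 Ω
P = I²R = (451)² × 0.03923 = 7980 W

7980 W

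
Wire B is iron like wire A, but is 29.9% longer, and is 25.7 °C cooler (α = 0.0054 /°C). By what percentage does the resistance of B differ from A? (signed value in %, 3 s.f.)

11.9%

R ∝ ρL/d² with ρ ∝ (1+αΔT), so R_B/R_A = (1 + 29.9/100) × (1 − 0.0054×25.7)
= 1.299 × 0.8612 = 1.119
(R_B − R_A)/R_A = 1.119 − 1 = 11.9%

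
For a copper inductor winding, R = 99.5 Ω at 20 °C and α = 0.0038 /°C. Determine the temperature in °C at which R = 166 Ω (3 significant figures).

196 °C

R = R₀(1 + α(T − T₀)) ⇒ T = T₀ + (R/R₀ − 1)/α
T = 20 + (166/99.5 − 1)/0.0038 = 20 + (0.6683)/0.0038 = 196 °C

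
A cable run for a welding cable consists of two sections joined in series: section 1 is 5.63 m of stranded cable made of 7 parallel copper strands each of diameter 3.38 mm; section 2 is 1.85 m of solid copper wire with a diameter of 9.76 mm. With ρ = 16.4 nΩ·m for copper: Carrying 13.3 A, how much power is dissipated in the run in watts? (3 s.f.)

ρ = 16.4 nΩ·m = 1.64×10^-8 Ω·m
Section 1: A_strand = π(1.6900e-03)² = 8.973e-06 m²; R₁ = ρL/(N·A_s) = (1.64×10^-8)(5.63)/(7×8.973e-06) = 0.00147 Ω
Section 2: A = π(d/2)² = π(4.8800e-03 m)² = 7.482e-05 m²
R₂ = (1.64×10^-8)(1.85)/(7.482e-05) = 4.055×10^-4 Ω
R = R₁ + R₂ = 0.001876 Ω
P = I²R = (13.3)² × 0.001876 = 0.332 W

0.332 W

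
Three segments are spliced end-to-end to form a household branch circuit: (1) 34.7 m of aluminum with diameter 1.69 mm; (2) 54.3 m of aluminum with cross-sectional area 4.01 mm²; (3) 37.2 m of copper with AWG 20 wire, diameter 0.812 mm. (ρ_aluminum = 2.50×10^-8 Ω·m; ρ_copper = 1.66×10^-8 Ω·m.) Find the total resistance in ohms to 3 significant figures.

Seg 1: A = π(d/2)² = π(8.4500e-04 m)² = 2.243e-06 m²
R_1 = (2.50×10^-8)(34.7)/(2.243e-06) = 0.3867 Ω
Seg 2: A = 4.01 mm² = 4.010e-06 m²
R_2 = (2.50×10^-8)(54.3)/(4.010e-06) = 0.3385 Ω
Seg 3: A = π(0.812/2 mm)² = π(4.0600e-04 m)² = 5.178e-07 m²
R_3 = (1.66×10^-8)(37.2)/(5.178e-07) = 1.192 Ω
R_total = R_1 + R_2 + R_3 = 1.92 Ω

1.92 Ω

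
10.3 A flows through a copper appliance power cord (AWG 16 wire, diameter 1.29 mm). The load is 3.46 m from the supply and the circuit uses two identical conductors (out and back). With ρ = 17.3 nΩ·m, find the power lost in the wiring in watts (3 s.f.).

9.72 W

ρ = 17.3 nΩ·m = 1.73×10^-8 Ω·m
A = π(1.29/2 mm)² = π(6.4500e-04 m)² = 1.307e-06 m²
Total conductor length (both ways) L = 2 × 3.46 = 6.92 m
R = ρL/A = (1.73×10^-8)(6.92)/(1.307e-06) = 0.0916 Ω
P = I²R = (10.3)² × 0.0916 = 9.72 W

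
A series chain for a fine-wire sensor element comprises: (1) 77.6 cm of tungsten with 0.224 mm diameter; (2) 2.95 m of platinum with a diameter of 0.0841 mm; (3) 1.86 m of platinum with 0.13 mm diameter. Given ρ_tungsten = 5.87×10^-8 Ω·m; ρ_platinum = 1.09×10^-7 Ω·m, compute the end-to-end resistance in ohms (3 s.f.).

74.3 Ω

Seg 1: A = π(d/2)² = π(1.1200e-04 m)² = 3.941e-08 m²
R_1 = (5.87×10^-8)(0.776)/(3.941e-08) = 1.156 Ω
Seg 2: A = π(d/2)² = π(4.2050e-05 m)² = 5.555e-09 m²
R_2 = (1.09×10^-7)(2.95)/(5.555e-09) = 57.89 Ω
Seg 3: A = π(d/2)² = π(6.5000e-05 m)² = 1.327e-08 m²
R_3 = (1.09×10^-7)(1.86)/(1.327e-08) = 15.27 Ω
R_total = R_1 + R_2 + R_3 = 74.3 Ω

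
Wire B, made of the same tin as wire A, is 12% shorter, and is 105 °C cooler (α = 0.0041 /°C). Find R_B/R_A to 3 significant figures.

R ∝ ρL/d² with ρ ∝ (1+αΔT), so R_B/R_A = (1 − 12/100) × (1 − 0.0041×105)
= 0.88 × 0.5695 = 0.501

0.501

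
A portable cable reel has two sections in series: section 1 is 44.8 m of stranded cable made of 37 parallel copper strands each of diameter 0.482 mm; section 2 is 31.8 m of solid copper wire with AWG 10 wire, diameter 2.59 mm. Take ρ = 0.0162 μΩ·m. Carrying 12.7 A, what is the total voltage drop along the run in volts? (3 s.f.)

ρ = 0.0162 μΩ·m = 1.62×10^-8 Ω·m
Section 1: A_strand = π(2.4100e-04)² = 1.825e-07 m²; R₁ = ρL/(N·A_s) = (1.62×10^-8)(44.8)/(37×1.825e-07) = 0.1075 Ω
Section 2: A = π(2.59/2 mm)² = π(1.2950e-03 m)² = 5.269e-06 m²
R₂ = (1.62×10^-8)(31.8)/(5.269e-06) = 0.09778 Ω
R = R₁ + R₂ = 0.2053 Ω
V = IR = 12.7 × 0.2053 = 2.61 V

2.61 V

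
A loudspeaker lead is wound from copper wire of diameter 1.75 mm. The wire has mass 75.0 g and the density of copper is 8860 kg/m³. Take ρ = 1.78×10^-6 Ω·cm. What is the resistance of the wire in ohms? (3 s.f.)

ρ = 1.78×10^-6 Ω·cm = 1.78×10^-8 Ω·m
A = π(d/2)² = π(8.7500e-04 m)² = 2.4053e-06 m²
L = m/(density·A) = 0.075/(8860×2.4053e-06) = 3.519 m
R = ρL/A = (1.78×10^-8)(3.519)/(2.4053e-06) = 0.0260 Ω

0.0260 Ω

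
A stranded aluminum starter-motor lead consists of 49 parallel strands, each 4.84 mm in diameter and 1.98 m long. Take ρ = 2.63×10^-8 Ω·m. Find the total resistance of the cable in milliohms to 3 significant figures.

0.0578 mΩ

A_strand = π(2.4200e-03 m)² = 1.840e-05 m²
R_strand = ρL/A = (2.63×10^-8)(1.98)/(1.840e-05) = 0.00283 Ω
R_total = R_strand/N = 0.00283/49 = 0.0578 mΩ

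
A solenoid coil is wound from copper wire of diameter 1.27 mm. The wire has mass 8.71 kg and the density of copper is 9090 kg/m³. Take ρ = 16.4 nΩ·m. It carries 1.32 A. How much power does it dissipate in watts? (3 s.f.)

17.1 W

ρ = 16.4 nΩ·m = 1.64×10^-8 Ω·m
A = π(d/2)² = π(6.3500e-04 m)² = 1.2668e-06 m²
L = m/(density·A) = 8.71/(9090×1.2668e-06) = 756.4 m
R = ρL/A = (1.64×10^-8)(756.4)/(1.2668e-06) = 9.793 Ω
P = I²R = (1.32)² × 9.793 = 17.1 W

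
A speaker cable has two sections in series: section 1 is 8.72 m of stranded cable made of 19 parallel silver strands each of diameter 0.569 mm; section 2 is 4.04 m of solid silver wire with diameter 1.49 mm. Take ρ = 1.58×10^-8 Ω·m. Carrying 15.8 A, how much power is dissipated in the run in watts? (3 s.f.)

Section 1: A_strand = π(2.8450e-04)² = 2.543e-07 m²; R₁ = ρL/(N·A_s) = (1.58×10^-8)(8.72)/(19×2.543e-07) = 0.02852 Ω
Section 2: A = π(d/2)² = π(7.4500e-04 m)² = 1.744e-06 m²
R₂ = (1.58×10^-8)(4.04)/(1.744e-06) = 0.03661 Ω
R = R₁ + R₂ = 0.06513 Ω
P = I²R = (15.8)² × 0.06513 = 16.3 W

16.3 W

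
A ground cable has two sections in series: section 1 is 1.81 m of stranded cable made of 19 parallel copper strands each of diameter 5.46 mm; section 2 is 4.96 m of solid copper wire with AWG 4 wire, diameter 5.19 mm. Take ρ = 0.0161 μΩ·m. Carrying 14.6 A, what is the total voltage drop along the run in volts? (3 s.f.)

0.0561 V

ρ = 0.0161 μΩ·m = 1.61×10^-8 Ω·m
Section 1: A_strand = π(2.7300e-03)² = 2.341e-05 m²; R₁ = ρL/(N·A_s) = (1.61×10^-8)(1.81)/(19×2.341e-05) = 6.551×10^-5 Ω
Section 2: A = π(5.19/2 mm)² = π(2.5950e-03 m)² = 2.116e-05 m²
R₂ = (1.61×10^-8)(4.96)/(2.116e-05) = 0.003775 Ω
R = R₁ + R₂ = 0.00384 Ω
V = IR = 14.6 × 0.00384 = 0.0561 V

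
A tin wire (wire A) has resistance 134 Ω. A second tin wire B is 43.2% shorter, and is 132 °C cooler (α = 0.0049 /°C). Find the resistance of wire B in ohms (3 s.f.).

26.9 Ω

R ∝ ρL/d² with ρ ∝ (1+αΔT), so R_B/R_A = (1 − 43.2/100) × (1 − 0.0049×132)
= 0.568 × 0.3532 = 0.2006
R_B = 0.2006 × 134 = 26.9 Ω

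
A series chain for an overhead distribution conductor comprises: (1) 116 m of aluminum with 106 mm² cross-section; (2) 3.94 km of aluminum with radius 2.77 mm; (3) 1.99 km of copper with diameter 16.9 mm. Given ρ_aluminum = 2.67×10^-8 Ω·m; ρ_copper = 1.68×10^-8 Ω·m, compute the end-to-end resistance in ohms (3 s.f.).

4.54 Ω

Seg 1: A = 106 mm² = 1.060e-04 m²
R_1 = (2.67×10^-8)(116)/(1.060e-04) = 0.02922 Ω
Seg 2: A = πr² = π(2.7700e-03 m)² = 2.411e-05 m²
R_2 = (2.67×10^-8)(3940)/(2.411e-05) = 4.364 Ω
Seg 3: A = π(d/2)² = π(8.4500e-03 m)² = 2.243e-04 m²
R_3 = (1.68×10^-8)(1990)/(2.243e-04) = 0.149 Ω
R_total = R_1 + R_2 + R_3 = 4.54 Ω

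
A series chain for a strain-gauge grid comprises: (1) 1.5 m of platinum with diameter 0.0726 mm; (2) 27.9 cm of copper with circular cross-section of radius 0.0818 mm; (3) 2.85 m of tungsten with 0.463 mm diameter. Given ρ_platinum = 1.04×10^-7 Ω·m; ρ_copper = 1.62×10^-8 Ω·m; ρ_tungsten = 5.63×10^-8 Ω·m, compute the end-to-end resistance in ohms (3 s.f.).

38.9 Ω

Seg 1: A = π(d/2)² = π(3.6300e-05 m)² = 4.140e-09 m²
R_1 = (1.04×10^-7)(1.5)/(4.140e-09) = 37.68 Ω
Seg 2: A = πr² = π(8.1800e-05 m)² = 2.102e-08 m²
R_2 = (1.62×10^-8)(0.279)/(2.102e-08) = 0.215 Ω
Seg 3: A = π(d/2)² = π(2.3150e-04 m)² = 1.684e-07 m²
R_3 = (5.63×10^-8)(2.85)/(1.684e-07) = 0.953 Ω
R_total = R_1 + R_2 + R_3 = 38.9 Ω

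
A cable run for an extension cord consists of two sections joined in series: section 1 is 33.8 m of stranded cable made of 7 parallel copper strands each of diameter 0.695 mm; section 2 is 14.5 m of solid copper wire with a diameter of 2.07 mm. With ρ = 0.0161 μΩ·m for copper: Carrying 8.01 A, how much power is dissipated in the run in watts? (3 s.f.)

ρ = 0.0161 μΩ·m = 1.61×10^-8 Ω·m
Section 1: A_strand = π(3.4750e-04)² = 3.794e-07 m²; R₁ = ρL/(N·A_s) = (1.61×10^-8)(33.8)/(7×3.794e-07) = 0.2049 Ω
Section 2: A = π(d/2)² = π(1.0350e-03 m)² = 3.365e-06 m²
R₂ = (1.61×10^-8)(14.5)/(3.365e-06) = 0.06937 Ω
R = R₁ + R₂ = 0.2743 Ω
P = I²R = (8.01)² × 0.2743 = 17.6 W

17.6 W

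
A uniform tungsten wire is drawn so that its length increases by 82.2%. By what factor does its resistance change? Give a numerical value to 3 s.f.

k = 1 + 82.2/100 = 1.822; volume constant ⇒ A' = A/k, so R' = k²R.
Factor = 3.32

3.32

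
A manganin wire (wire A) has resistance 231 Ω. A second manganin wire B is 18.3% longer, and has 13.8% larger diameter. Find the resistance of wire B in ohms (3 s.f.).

211 Ω

R ∝ L/d², so R_B/R_A = (1 + 18.3/100) × (1 + 13.8/100)⁻²
= 1.183 × 0.7722 = 0.9135
R_B = 0.9135 × 231 = 211 Ω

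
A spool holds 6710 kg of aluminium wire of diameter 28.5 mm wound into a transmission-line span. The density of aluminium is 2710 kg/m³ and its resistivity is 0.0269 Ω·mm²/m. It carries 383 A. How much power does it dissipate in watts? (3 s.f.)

ρ = 0.0269 Ω·mm²/m = 2.69×10^-8 Ω·m
A = π(d/2)² = π(1.4250e-02 m)² = 6.3794e-04 m²
L = m/(density·A) = 6710/(2710×6.3794e-04) = 3881 m
R = ρL/A = (2.69×10^-8)(3881)/(6.3794e-04) = 0.1637 Ω
P = I²R = (383)² × 0.1637 = 24000 W

24000 W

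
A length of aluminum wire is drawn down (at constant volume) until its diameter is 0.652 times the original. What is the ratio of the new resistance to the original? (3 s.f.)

5.53

Volume constant ⇒ L' = L/r² with r = 0.652. R' = ρL'/A' = ρ(L/r²)/(πr²d₀²/4) = R/r⁴.
Factor = 5.53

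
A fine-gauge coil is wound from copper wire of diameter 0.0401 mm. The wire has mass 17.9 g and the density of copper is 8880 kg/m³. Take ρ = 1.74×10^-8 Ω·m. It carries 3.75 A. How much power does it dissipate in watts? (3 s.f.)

3.09×10^5 W

A = π(d/2)² = π(2.0050e-05 m)² = 1.2629e-09 m²
L = m/(density·A) = 0.0179/(8880×1.2629e-09) = 1596 m
R = ρL/A = (1.74×10^-8)(1596)/(1.2629e-09) = 21990 Ω
P = I²R = (3.75)² × 21990 = 3.09×10^5 W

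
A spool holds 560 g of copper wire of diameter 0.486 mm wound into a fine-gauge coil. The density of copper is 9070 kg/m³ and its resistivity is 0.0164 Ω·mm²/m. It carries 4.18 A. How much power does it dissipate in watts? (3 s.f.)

514 W

ρ = 0.0164 Ω·mm²/m = 1.64×10^-8 Ω·m
A = π(d/2)² = π(2.4300e-04 m)² = 1.8551e-07 m²
L = m/(density·A) = 0.56/(9070×1.8551e-07) = 332.8 m
R = ρL/A = (1.64×10^-8)(332.8)/(1.8551e-07) = 29.42 Ω
P = I²R = (4.18)² × 29.42 = 514 W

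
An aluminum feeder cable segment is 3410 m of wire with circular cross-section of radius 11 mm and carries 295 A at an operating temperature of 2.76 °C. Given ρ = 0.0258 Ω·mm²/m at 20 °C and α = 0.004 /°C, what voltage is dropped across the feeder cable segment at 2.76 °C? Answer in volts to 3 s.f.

63.6 V

ρ = 0.0258 Ω·mm²/m = 2.58×10^-8 Ω·m
A = πr² = π(1.1000e-02 m)² = 3.801e-04 m²
R₍20₎ = ρL/A = (2.58×10^-8)(3410)/(3.801e-04) = 0.2314 Ω
R₍2.76₎ = R₍20₎(1 + αΔT) = 0.2314 × (1 + 0.004×-17.2) = 0.2155 Ω
V = IR = 295 × 0.2155 = 63.6 V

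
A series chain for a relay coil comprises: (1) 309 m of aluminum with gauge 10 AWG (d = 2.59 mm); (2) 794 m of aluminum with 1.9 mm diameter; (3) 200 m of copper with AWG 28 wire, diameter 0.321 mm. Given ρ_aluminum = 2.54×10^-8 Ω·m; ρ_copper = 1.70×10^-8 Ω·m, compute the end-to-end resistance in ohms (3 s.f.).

50.6 Ω

Seg 1: A = π(2.59/2 mm)² = π(1.2950e-03 m)² = 5.269e-06 m²
R_1 = (2.54×10^-8)(309)/(5.269e-06) = 1.49 Ω
Seg 2: A = π(d/2)² = π(9.5000e-04 m)² = 2.835e-06 m²
R_2 = (2.54×10^-8)(794)/(2.835e-06) = 7.113 Ω
Seg 3: A = π(0.321/2 mm)² = π(1.6050e-04 m)² = 8.093e-08 m²
R_3 = (1.70×10^-8)(200)/(8.093e-08) = 42.01 Ω
R_total = R_1 + R_2 + R_3 = 50.6 Ω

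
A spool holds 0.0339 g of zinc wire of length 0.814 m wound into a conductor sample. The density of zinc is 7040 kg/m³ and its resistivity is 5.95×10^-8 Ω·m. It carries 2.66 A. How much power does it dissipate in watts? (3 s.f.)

57.9 W

A = m/(density·L) = 3.390×10^-5/(7040×0.814) = 5.9157e-09 m²
R = ρL/A = (5.95×10^-8)(0.814)/(5.9157e-09) = 8.187 Ω
P = I²R = (2.66)² × 8.187 = 57.9 W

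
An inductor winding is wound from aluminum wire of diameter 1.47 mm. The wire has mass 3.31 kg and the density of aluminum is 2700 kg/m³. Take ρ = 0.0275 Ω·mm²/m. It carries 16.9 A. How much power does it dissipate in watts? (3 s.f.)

ρ = 0.0275 Ω·mm²/m = 2.75×10^-8 Ω·m
A = π(d/2)² = π(7.3500e-04 m)² = 1.6972e-06 m²
L = m/(density·A) = 3.31/(2700×1.6972e-06) = 722.3 m
R = ρL/A = (2.75×10^-8)(722.3)/(1.6972e-06) = 11.7 Ω
P = I²R = (16.9)² × 11.7 = 3340 W

3340 W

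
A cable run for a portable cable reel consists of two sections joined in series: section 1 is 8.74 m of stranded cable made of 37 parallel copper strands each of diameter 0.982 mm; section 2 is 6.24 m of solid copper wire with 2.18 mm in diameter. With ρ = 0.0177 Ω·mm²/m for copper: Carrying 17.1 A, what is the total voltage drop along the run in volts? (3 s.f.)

0.600 V

ρ = 0.0177 Ω·mm²/m = 1.77×10^-8 Ω·m
Section 1: A_strand = π(4.9100e-04)² = 7.574e-07 m²; R₁ = ρL/(N·A_s) = (1.77×10^-8)(8.74)/(37×7.574e-07) = 0.00552 Ω
Section 2: A = π(d/2)² = π(1.0900e-03 m)² = 3.733e-06 m²
R₂ = (1.77×10^-8)(6.24)/(3.733e-06) = 0.02959 Ω
R = R₁ + R₂ = 0.03511 Ω
V = IR = 17.1 × 0.03511 = 0.600 V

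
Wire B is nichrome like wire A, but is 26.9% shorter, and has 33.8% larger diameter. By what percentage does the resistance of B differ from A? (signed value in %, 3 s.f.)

-59.2%

R ∝ L/d², so R_B/R_A = (1 − 26.9/100) × (1 + 33.8/100)⁻²
= 0.731 × 0.5586 = 0.4083
(R_B − R_A)/R_A = 0.4083 − 1 = -59.2%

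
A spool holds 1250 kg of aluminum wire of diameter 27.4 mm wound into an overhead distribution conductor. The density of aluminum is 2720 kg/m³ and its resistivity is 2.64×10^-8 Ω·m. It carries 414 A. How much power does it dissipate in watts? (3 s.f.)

A = π(d/2)² = π(1.3700e-02 m)² = 5.8965e-04 m²
L = m/(density·A) = 1250/(2720×5.8965e-04) = 779.4 m
R = ρL/A = (2.64×10^-8)(779.4)/(5.8965e-04) = 0.03489 Ω
P = I²R = (414)² × 0.03489 = 5980 W

5980 W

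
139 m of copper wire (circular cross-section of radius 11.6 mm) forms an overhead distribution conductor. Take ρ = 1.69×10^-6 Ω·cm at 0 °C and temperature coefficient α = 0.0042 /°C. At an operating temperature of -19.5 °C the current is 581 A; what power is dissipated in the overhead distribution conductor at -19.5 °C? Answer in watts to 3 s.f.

1720 W

ρ = 1.69×10^-6 Ω·cm = 1.69×10^-8 Ω·m
A = πr² = π(1.1600e-02 m)² = 4.227e-04 m²
R₍0₎ = ρL/A = (1.69×10^-8)(139)/(4.227e-04) = 0.005557 Ω
R₍-19.5₎ = R₍0₎(1 + αΔT) = 0.005557 × (1 + 0.0042×-19.5) = 0.005102 Ω
P = I²R = (581)² × 0.005102 = 1720 W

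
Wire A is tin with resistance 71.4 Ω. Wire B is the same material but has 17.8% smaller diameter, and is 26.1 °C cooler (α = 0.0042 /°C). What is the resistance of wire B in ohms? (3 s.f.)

R ∝ ρL/d² with ρ ∝ (1+αΔT), so R_B/R_A = (1 − 17.8/100)⁻² × (1 − 0.0042×26.1)
= 1.48 × 0.8904 = 1.318
R_B = 1.318 × 71.4 = 94.1 Ω

94.1 Ω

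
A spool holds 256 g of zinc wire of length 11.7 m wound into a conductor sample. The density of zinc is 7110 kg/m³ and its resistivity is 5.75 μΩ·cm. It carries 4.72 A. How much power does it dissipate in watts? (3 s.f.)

ρ = 5.75 μΩ·cm = 5.75×10^-8 Ω·m
A = m/(density·L) = 0.256/(7110×11.7) = 3.0774e-06 m²
R = ρL/A = (5.75×10^-8)(11.7)/(3.0774e-06) = 0.2186 Ω
P = I²R = (4.72)² × 0.2186 = 4.87 W

4.87 W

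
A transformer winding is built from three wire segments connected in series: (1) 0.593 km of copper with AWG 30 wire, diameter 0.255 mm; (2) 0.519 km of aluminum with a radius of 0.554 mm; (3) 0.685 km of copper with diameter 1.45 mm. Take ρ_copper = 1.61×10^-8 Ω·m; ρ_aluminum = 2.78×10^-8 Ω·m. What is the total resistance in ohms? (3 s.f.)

209 Ω

Seg 1: A = π(0.255/2 mm)² = π(1.2750e-04 m)² = 5.107e-08 m²
R_1 = (1.61×10^-8)(593)/(5.107e-08) = 186.9 Ω
Seg 2: A = πr² = π(5.5400e-04 m)² = 9.642e-07 m²
R_2 = (2.78×10^-8)(519)/(9.642e-07) = 14.96 Ω
Seg 3: A = π(d/2)² = π(7.2500e-04 m)² = 1.651e-06 m²
R_3 = (1.61×10^-8)(685)/(1.651e-06) = 6.679 Ω
R_total = R_1 + R_2 + R_3 = 209 Ω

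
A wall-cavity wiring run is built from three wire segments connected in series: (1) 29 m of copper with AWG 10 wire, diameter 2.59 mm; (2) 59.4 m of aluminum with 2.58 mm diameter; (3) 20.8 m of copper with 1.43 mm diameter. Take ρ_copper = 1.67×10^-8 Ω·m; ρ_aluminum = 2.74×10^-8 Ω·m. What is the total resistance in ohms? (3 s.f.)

0.620 Ω

Seg 1: A = π(2.59/2 mm)² = π(1.2950e-03 m)² = 5.269e-06 m²
R_1 = (1.67×10^-8)(29)/(5.269e-06) = 0.09192 Ω
Seg 2: A = π(d/2)² = π(1.2900e-03 m)² = 5.228e-06 m²
R_2 = (2.74×10^-8)(59.4)/(5.228e-06) = 0.3113 Ω
Seg 3: A = π(d/2)² = π(7.1500e-04 m)² = 1.606e-06 m²
R_3 = (1.67×10^-8)(20.8)/(1.606e-06) = 0.2163 Ω
R_total = R_1 + R_2 + R_3 = 0.620 Ω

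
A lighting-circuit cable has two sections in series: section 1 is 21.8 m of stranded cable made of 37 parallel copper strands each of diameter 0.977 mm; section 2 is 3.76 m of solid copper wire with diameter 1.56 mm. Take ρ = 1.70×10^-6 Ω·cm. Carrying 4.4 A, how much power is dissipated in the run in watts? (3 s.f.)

0.906 W

ρ = 1.70×10^-6 Ω·cm = 1.70×10^-8 Ω·m
Section 1: A_strand = π(4.8850e-04)² = 7.497e-07 m²; R₁ = ρL/(N·A_s) = (1.70×10^-8)(21.8)/(37×7.497e-07) = 0.01336 Ω
Section 2: A = π(d/2)² = π(7.8000e-04 m)² = 1.911e-06 m²
R₂ = (1.70×10^-8)(3.76)/(1.911e-06) = 0.03344 Ω
R = R₁ + R₂ = 0.0468 Ω
P = I²R = (4.4)² × 0.0468 = 0.906 W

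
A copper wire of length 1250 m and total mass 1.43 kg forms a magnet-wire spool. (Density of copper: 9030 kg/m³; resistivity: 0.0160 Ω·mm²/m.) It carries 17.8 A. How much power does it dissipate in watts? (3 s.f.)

ρ = 0.0160 Ω·mm²/m = 1.60×10^-8 Ω·m
A = m/(density·L) = 1.43/(9030×1250) = 1.2669e-07 m²
R = ρL/A = (1.60×10^-8)(1250)/(1.2669e-07) = 157.9 Ω
P = I²R = (17.8)² × 157.9 = 50000 W

50000 W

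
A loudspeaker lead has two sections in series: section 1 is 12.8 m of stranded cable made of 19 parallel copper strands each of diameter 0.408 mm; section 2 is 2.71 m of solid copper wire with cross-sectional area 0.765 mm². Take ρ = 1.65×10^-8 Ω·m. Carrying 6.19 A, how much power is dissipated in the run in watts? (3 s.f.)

5.50 W

Section 1: A_strand = π(2.0400e-04)² = 1.307e-07 m²; R₁ = ρL/(N·A_s) = (1.65×10^-8)(12.8)/(19×1.307e-07) = 0.08502 Ω
Section 2: A = 0.765 mm² = 7.650e-07 m²
R₂ = (1.65×10^-8)(2.71)/(7.650e-07) = 0.05845 Ω
R = R₁ + R₂ = 0.1435 Ω
P = I²R = (6.19)² × 0.1435 = 5.50 W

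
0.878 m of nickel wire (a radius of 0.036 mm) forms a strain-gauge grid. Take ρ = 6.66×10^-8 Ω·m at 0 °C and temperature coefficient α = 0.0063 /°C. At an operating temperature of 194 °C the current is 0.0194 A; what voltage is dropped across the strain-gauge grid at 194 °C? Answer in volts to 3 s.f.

A = πr² = π(3.6000e-05 m)² = 4.072e-09 m²
R₍0₎ = ρL/A = (6.66×10^-8)(0.878)/(4.072e-09) = 14.36 Ω
R₍194₎ = R₍0₎(1 + αΔT) = 14.36 × (1 + 0.0063×194) = 31.92 Ω
V = IR = 0.0194 × 31.92 = 0.619 V

0.619 V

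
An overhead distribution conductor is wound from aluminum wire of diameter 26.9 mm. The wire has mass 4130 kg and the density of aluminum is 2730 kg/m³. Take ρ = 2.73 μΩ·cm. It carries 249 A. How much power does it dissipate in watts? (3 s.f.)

ρ = 2.73 μΩ·cm = 2.73×10^-8 Ω·m
A = π(d/2)² = π(1.3450e-02 m)² = 5.6832e-04 m²
L = m/(density·A) = 4130/(2730×5.6832e-04) = 2662 m
R = ρL/A = (2.73×10^-8)(2662)/(5.6832e-04) = 0.1279 Ω
P = I²R = (249)² × 0.1279 = 7930 W

7930 W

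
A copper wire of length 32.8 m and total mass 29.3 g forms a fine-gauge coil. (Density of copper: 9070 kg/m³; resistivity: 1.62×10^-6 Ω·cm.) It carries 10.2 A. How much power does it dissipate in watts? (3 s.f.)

ρ = 1.62×10^-6 Ω·cm = 1.62×10^-8 Ω·m
A = m/(density·L) = 0.0293/(9070×32.8) = 9.8489e-08 m²
R = ρL/A = (1.62×10^-8)(32.8)/(9.8489e-08) = 5.395 Ω
P = I²R = (10.2)² × 5.395 = 561 W

561 W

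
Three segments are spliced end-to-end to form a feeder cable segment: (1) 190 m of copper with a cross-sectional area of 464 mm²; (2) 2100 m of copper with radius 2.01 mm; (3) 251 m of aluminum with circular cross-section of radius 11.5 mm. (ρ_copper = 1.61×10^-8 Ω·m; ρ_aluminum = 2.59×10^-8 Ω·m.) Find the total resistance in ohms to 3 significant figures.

Seg 1: A = 464 mm² = 4.640e-04 m²
R_1 = (1.61×10^-8)(190)/(4.640e-04) = 0.006593 Ω
Seg 2: A = πr² = π(2.0100e-03 m)² = 1.269e-05 m²
R_2 = (1.61×10^-8)(2100)/(1.269e-05) = 2.664 Ω
Seg 3: A = πr² = π(1.1500e-02 m)² = 4.155e-04 m²
R_3 = (2.59×10^-8)(251)/(4.155e-04) = 0.01565 Ω
R_total = R_1 + R_2 + R_3 = 2.69 Ω

2.69 Ω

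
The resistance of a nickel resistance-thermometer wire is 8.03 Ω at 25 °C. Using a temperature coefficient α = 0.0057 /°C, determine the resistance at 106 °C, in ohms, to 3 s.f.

11.7 Ω

ΔT = 106 − 25 = 81 °C
R = R₀(1 + αΔT) = 8.03 × (1 + 0.0057×81) = 8.03 × 1.462 = 11.7 Ω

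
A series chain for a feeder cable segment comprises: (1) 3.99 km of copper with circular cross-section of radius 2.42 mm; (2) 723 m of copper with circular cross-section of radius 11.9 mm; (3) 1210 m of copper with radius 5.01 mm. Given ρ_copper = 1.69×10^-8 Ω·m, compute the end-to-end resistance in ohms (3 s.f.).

3.95 Ω

Seg 1: A = πr² = π(2.4200e-03 m)² = 1.840e-05 m²
R_1 = (1.69×10^-8)(3990)/(1.840e-05) = 3.665 Ω
Seg 2: A = πr² = π(1.1900e-02 m)² = 4.449e-04 m²
R_2 = (1.69×10^-8)(723)/(4.449e-04) = 0.02747 Ω
Seg 3: A = πr² = π(5.0100e-03 m)² = 7.885e-05 m²
R_3 = (1.69×10^-8)(1210)/(7.885e-05) = 0.2593 Ω
R_total = R_1 + R_2 + R_3 = 3.95 Ω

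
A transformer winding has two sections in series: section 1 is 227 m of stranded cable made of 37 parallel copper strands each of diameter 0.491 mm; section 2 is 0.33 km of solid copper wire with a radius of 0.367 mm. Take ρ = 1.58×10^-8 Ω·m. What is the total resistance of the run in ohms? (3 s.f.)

Section 1: A_strand = π(2.4550e-04)² = 1.893e-07 m²; R₁ = ρL/(N·A_s) = (1.58×10^-8)(227)/(37×1.893e-07) = 0.512 Ω
Section 2: A = πr² = π(3.6700e-04 m)² = 4.231e-07 m²
R₂ = (1.58×10^-8)(330)/(4.231e-07) = 12.32 Ω
R = R₁ + R₂ = 12.8 Ω

12.8 Ω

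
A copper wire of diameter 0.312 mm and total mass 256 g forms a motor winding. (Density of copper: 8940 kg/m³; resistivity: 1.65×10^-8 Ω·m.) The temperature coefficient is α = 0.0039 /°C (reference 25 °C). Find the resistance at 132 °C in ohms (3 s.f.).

115 Ω

A = π(d/2)² = π(1.5600e-04 m)² = 7.6454e-08 m²
L = m/(density·A) = 0.256/(8940×7.6454e-08) = 374.5 m
R = ρL/A = (1.65×10^-8)(374.5)/(7.6454e-08) = 80.83 Ω
R(132 °C) = 80.83 × (1 + 0.0039×107) = 115 Ω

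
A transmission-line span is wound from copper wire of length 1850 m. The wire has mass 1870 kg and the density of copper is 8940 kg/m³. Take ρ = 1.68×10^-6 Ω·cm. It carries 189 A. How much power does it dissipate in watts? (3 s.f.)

ρ = 1.68×10^-6 Ω·cm = 1.68×10^-8 Ω·m
A = m/(density·L) = 1870/(8940×1850) = 1.1307e-04 m²
R = ρL/A = (1.68×10^-8)(1850)/(1.1307e-04) = 0.2749 Ω
P = I²R = (189)² × 0.2749 = 9820 W

9820 W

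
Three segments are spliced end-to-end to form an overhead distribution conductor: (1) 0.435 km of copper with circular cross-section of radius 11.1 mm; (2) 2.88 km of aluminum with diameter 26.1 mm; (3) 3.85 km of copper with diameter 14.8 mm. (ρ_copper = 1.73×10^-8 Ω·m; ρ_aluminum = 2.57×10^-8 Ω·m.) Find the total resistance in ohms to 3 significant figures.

Seg 1: A = πr² = π(1.1100e-02 m)² = 3.871e-04 m²
R_1 = (1.73×10^-8)(435)/(3.871e-04) = 0.01944 Ω
Seg 2: A = π(d/2)² = π(1.3050e-02 m)² = 5.350e-04 m²
R_2 = (2.57×10^-8)(2880)/(5.350e-04) = 0.1383 Ω
Seg 3: A = π(d/2)² = π(7.4000e-03 m)² = 1.720e-04 m²
R_3 = (1.73×10^-8)(3850)/(1.720e-04) = 0.3872 Ω
R_total = R_1 + R_2 + R_3 = 0.545 Ω

0.545 Ω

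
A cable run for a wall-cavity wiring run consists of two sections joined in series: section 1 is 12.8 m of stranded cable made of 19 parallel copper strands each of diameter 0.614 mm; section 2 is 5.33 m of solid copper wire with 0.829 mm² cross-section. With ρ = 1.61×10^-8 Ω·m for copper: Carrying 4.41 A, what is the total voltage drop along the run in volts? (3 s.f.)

Section 1: A_strand = π(3.0700e-04)² = 2.961e-07 m²; R₁ = ρL/(N·A_s) = (1.61×10^-8)(12.8)/(19×2.961e-07) = 0.03663 Ω
Section 2: A = 0.829 mm² = 8.290e-07 m²
R₂ = (1.61×10^-8)(5.33)/(8.290e-07) = 0.1035 Ω
R = R₁ + R₂ = 0.1401 Ω
V = IR = 4.41 × 0.1401 = 0.618 V

0.618 V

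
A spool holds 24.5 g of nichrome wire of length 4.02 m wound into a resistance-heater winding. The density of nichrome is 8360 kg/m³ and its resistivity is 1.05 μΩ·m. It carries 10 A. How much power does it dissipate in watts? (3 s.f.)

579 W

ρ = 1.05 μΩ·m = 1.05×10^-6 Ω·m
A = m/(density·L) = 0.0245/(8360×4.02) = 7.2901e-07 m²
R = ρL/A = (1.05×10^-6)(4.02)/(7.2901e-07) = 5.79 Ω
P = I²R = (10)² × 5.79 = 579 W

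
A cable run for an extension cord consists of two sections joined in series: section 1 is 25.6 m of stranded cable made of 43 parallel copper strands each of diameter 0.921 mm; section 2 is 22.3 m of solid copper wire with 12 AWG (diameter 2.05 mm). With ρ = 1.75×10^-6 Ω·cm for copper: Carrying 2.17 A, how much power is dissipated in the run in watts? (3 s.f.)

ρ = 1.75×10^-6 Ω·cm = 1.75×10^-8 Ω·m
Section 1: A_strand = π(4.6050e-04)² = 6.662e-07 m²; R₁ = ρL/(N·A_s) = (1.75×10^-8)(25.6)/(43×6.662e-07) = 0.01564 Ω
Section 2: A = π(2.05/2 mm)² = π(1.0250e-03 m)² = 3.301e-06 m²
R₂ = (1.75×10^-8)(22.3)/(3.301e-06) = 0.1182 Ω
R = R₁ + R₂ = 0.1339 Ω
P = I²R = (2.17)² × 0.1339 = 0.630 W

0.630 W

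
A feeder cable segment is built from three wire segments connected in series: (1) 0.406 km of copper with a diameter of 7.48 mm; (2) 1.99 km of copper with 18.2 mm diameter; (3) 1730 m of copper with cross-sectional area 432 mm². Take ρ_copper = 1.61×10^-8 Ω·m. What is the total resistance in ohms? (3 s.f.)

0.336 Ω

Seg 1: A = π(d/2)² = π(3.7400e-03 m)² = 4.394e-05 m²
R_1 = (1.61×10^-8)(406)/(4.394e-05) = 0.1488 Ω
Seg 2: A = π(d/2)² = π(9.1000e-03 m)² = 2.602e-04 m²
R_2 = (1.61×10^-8)(1990)/(2.602e-04) = 0.1232 Ω
Seg 3: A = 432 mm² = 4.320e-04 m²
R_3 = (1.61×10^-8)(1730)/(4.320e-04) = 0.06447 Ω
R_total = R_1 + R_2 + R_3 = 0.336 Ω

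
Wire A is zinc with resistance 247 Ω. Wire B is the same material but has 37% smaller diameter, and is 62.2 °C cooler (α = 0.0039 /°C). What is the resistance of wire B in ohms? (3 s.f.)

471 Ω

R ∝ ρL/d² with ρ ∝ (1+αΔT), so R_B/R_A = (1 − 37/100)⁻² × (1 − 0.0039×62.2)
= 2.519 × 0.7574 = 1.908
R_B = 1.908 × 247 = 471 Ω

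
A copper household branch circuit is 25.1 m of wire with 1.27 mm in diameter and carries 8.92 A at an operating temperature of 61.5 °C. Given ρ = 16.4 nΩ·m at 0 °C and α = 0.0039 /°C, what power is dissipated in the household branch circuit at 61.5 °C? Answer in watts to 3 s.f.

ρ = 16.4 nΩ·m = 1.64×10^-8 Ω·m
A = π(d/2)² = π(6.3500e-04 m)² = 1.267e-06 m²
R₍0₎ = ρL/A = (1.64×10^-8)(25.1)/(1.267e-06) = 0.325 Ω
R₍61.5₎ = R₍0₎(1 + αΔT) = 0.325 × (1 + 0.0039×61.5) = 0.4029 Ω
P = I²R = (8.92)² × 0.4029 = 32.1 W

32.1 W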